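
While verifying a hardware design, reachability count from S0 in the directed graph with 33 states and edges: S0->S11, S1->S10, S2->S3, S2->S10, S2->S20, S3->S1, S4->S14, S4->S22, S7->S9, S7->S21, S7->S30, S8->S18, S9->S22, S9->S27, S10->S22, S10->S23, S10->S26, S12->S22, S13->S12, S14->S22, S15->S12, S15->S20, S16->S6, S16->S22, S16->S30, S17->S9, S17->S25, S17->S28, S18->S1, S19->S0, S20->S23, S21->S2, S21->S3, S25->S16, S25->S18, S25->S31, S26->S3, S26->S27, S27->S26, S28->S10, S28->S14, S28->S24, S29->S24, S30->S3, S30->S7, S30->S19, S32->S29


BFS from S0:
  layer 0: {S0}
  layer 1: {S11}
Reachable set: {S0, S11}
Count = 2

2


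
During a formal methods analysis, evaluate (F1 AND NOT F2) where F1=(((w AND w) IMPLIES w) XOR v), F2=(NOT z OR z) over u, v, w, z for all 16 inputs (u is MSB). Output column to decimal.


F1 = (((w AND w) IMPLIES w) XOR v)
F2 = (NOT z OR z)
Counterexample to F1=>F2 is where F1=1 and F2=0.
Evaluate each row (bits = u,v,w,z, MSB first):
  row 0 [0000]: F1=1 F2=1 -> F1&~F2 -> 0
  row 1 [0001]: F1=1 F2=1 -> F1&~F2 -> 0
  row 2 [0010]: F1=1 F2=1 -> F1&~F2 -> 0
  row 3 [0011]: F1=1 F2=1 -> F1&~F2 -> 0
  row 4 [0100]: F1=0 F2=1 -> F1&~F2 -> 0
  row 5 [0101]: F1=0 F2=1 -> F1&~F2 -> 0
  row 6 [0110]: F1=0 F2=1 -> F1&~F2 -> 0
  row 7 [0111]: F1=0 F2=1 -> F1&~F2 -> 0
  row 8 [1000]: F1=1 F2=1 -> F1&~F2 -> 0
  row 9 [1001]: F1=1 F2=1 -> F1&~F2 -> 0
  row 10 [1010]: F1=1 F2=1 -> F1&~F2 -> 0
  row 11 [1011]: F1=1 F2=1 -> F1&~F2 -> 0
  row 12 [1100]: F1=0 F2=1 -> F1&~F2 -> 0
  row 13 [1101]: F1=0 F2=1 -> F1&~F2 -> 0
  row 14 [1110]: F1=0 F2=1 -> F1&~F2 -> 0
  row 15 [1111]: F1=0 F2=1 -> F1&~F2 -> 0
Full result column, 4 rows per line (u,v fixed per line; w,z runs 00..11 left to right):
  rows 0-3 [u,v=00]: 0000  = hex 0
  rows 4-7 [u,v=01]: 0000  = hex 0
  rows 8-11 [u,v=10]: 0000  = hex 0
  rows 12-15 [u,v=11]: 0000  = hex 0
Counterexample vector (row 0 .. row 15) = 0000000000000000
Output column grouped in 4s = 0000 0000 0000 0000 = 0x0000
Convert to decimal digit by digit (value = value*16 + digit):
  0 -> 0
  0*16 + 0 = 0
  0*16 + 0 = 0
  0*16 + 0 = 0
Decimal = 0

0


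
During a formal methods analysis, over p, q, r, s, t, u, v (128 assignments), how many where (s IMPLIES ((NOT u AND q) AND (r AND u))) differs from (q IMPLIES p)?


F1 = (s IMPLIES ((NOT u AND q) AND (r AND u)))
F2 = (q IMPLIES p)
Evaluate both on each of 128 rows (bits = p,q,r,s,t,u,v):
  row 0 [0000000]: F1=1 F2=1 -> 0
  row 1 [0000001]: F1=1 F2=1 -> 0
  row 2 [0000010]: F1=1 F2=1 -> 0
  row 3 [0000011]: F1=1 F2=1 -> 0
  row 4 [0000100]: F1=1 F2=1 -> 0
  (every remaining row is evaluated the same way; all 128 results are listed next)
Full result column, 8 rows per line (p,q,r,s fixed per line; t,u,v runs 000..111 left to right):
  rows 0-7 [p,q,r,s=0000]: 00000000  (ones: 0)
  rows 8-15 [p,q,r,s=0001]: 11111111  (ones: 8)
  rows 16-23 [p,q,r,s=0010]: 00000000  (ones: 0)
  rows 24-31 [p,q,r,s=0011]: 11111111  (ones: 8)
  rows 32-39 [p,q,r,s=0100]: 11111111  (ones: 8)
  rows 40-47 [p,q,r,s=0101]: 00000000  (ones: 0)
  rows 48-55 [p,q,r,s=0110]: 11111111  (ones: 8)
  rows 56-63 [p,q,r,s=0111]: 00000000  (ones: 0)
  rows 64-71 [p,q,r,s=1000]: 00000000  (ones: 0)
  rows 72-79 [p,q,r,s=1001]: 11111111  (ones: 8)
  rows 80-87 [p,q,r,s=1010]: 00000000  (ones: 0)
  rows 88-95 [p,q,r,s=1011]: 11111111  (ones: 8)
  rows 96-103 [p,q,r,s=1100]: 00000000  (ones: 0)
  rows 104-111 [p,q,r,s=1101]: 11111111  (ones: 8)
  rows 112-119 [p,q,r,s=1110]: 00000000  (ones: 0)
  rows 120-127 [p,q,r,s=1111]: 11111111  (ones: 8)
Disagreements = 0+8+0+8+8+0+8+0+0+8+0+8+0+8+0+8 = 64

64


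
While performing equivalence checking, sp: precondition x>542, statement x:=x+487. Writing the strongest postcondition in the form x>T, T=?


Formula: sp(P, x:=E) = exists old_x. (x = E[old_x/x]) AND P[old_x/x] (old_x is the value of x before the assignment; eliminate old_x by solving x = E[old_x/x] for old_x)
Step 1: Precondition P: x>542, i.e. old_x > 542
Step 2: Assignment gives x = old_x + 487, so old_x = x - 487
Step 3: Substitute into P: x - 487 > 542
Step 4: Simplify: x > 542+487 = 1029

1029


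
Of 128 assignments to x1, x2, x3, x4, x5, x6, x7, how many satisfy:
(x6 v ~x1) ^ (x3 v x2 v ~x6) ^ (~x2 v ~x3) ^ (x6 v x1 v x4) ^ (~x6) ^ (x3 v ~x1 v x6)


CNF with 6 clauses over 7 vars (128 assignments).
An assignment satisfies CNF iff every clause has >=1 true literal.
Check each row (bits = x1,x2,x3,x4,x5,x6,x7; clause T/F shown):
  row 0 [0000000]: clauses=TTTFTT -> 0
  row 1 [0000001]: clauses=TTTFTT -> 0
  row 2 [0000010]: clauses=TFTTFT -> 0
  row 3 [0000011]: clauses=TFTTFT -> 0
  row 4 [0000100]: clauses=TTTFTT -> 0
  (every remaining row is evaluated the same way; all 128 results are listed next)
Full result column, 8 rows per line (x1,x2,x3,x4 fixed per line; x5,x6,x7 runs 000..111 left to right):
  rows 0-7 [x1,x2,x3,x4=0000]: 00000000  (ones: 0)
  rows 8-15 [x1,x2,x3,x4=0001]: 11001100  (ones: 4)
  rows 16-23 [x1,x2,x3,x4=0010]: 00000000  (ones: 0)
  rows 24-31 [x1,x2,x3,x4=0011]: 11001100  (ones: 4)
  rows 32-39 [x1,x2,x3,x4=0100]: 00000000  (ones: 0)
  rows 40-47 [x1,x2,x3,x4=0101]: 11001100  (ones: 4)
  rows 48-55 [x1,x2,x3,x4=0110]: 00000000  (ones: 0)
  rows 56-63 [x1,x2,x3,x4=0111]: 00000000  (ones: 0)
  rows 64-71 [x1,x2,x3,x4=1000]: 00000000  (ones: 0)
  rows 72-79 [x1,x2,x3,x4=1001]: 00000000  (ones: 0)
  rows 80-87 [x1,x2,x3,x4=1010]: 00000000  (ones: 0)
  rows 88-95 [x1,x2,x3,x4=1011]: 00000000  (ones: 0)
  rows 96-103 [x1,x2,x3,x4=1100]: 00000000  (ones: 0)
  rows 104-111 [x1,x2,x3,x4=1101]: 00000000  (ones: 0)
  rows 112-119 [x1,x2,x3,x4=1110]: 00000000  (ones: 0)
  rows 120-127 [x1,x2,x3,x4=1111]: 00000000  (ones: 0)
Satisfying assignments = 0+4+0+4+0+4+0+0+0+0+0+0+0+0+0+0 = 12

12


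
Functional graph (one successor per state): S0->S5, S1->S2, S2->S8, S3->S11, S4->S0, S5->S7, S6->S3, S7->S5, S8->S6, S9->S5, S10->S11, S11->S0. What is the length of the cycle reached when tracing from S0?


Trace from S0 until a state repeats:
  S0 -> S5 -> S7 -> S5
S5 first seen at step 1, revisited at step 3.
Cycle length = 3 - 1 = 2

2


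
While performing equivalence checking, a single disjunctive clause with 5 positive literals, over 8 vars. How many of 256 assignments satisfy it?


Step 1: Total=2^8=256
Step 2: Unsat when all 5 false: 2^3=8
Step 3: Sat=256-8=248

248


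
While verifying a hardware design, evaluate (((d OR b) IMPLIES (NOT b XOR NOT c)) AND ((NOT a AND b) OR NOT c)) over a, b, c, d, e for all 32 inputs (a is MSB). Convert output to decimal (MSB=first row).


Formula: (((d OR b) IMPLIES (NOT b XOR NOT c)) AND ((NOT a AND b) OR NOT c)) over a, b, c, d, e (32 rows)
Evaluate each row (bits = a,b,c,d,e, MSB first):
  row 0 [00000]: (((0 OR 0) IMPLIES (NOT 0 XOR NOT 0)) AND ((NOT 0 AND 0) OR NOT 0)) -> 1
  row 1 [00001]: (((0 OR 0) IMPLIES (NOT 0 XOR NOT 0)) AND ((NOT 0 AND 0) OR NOT 0)) -> 1
  row 2 [00010]: (((1 OR 0) IMPLIES (NOT 0 XOR NOT 0)) AND ((NOT 0 AND 0) OR NOT 0)) -> 0
  row 3 [00011]: (((1 OR 0) IMPLIES (NOT 0 XOR NOT 0)) AND ((NOT 0 AND 0) OR NOT 0)) -> 0
  row 4 [00100]: (((0 OR 0) IMPLIES (NOT 0 XOR NOT 1)) AND ((NOT 0 AND 0) OR NOT 1)) -> 0
  row 5 [00101]: (((0 OR 0) IMPLIES (NOT 0 XOR NOT 1)) AND ((NOT 0 AND 0) OR NOT 1)) -> 0
  row 6 [00110]: (((1 OR 0) IMPLIES (NOT 0 XOR NOT 1)) AND ((NOT 0 AND 0) OR NOT 1)) -> 0
  row 7 [00111]: (((1 OR 0) IMPLIES (NOT 0 XOR NOT 1)) AND ((NOT 0 AND 0) OR NOT 1)) -> 0
  row 8 [01000]: (((0 OR 1) IMPLIES (NOT 1 XOR NOT 0)) AND ((NOT 0 AND 1) OR NOT 0)) -> 1
  row 9 [01001]: (((0 OR 1) IMPLIES (NOT 1 XOR NOT 0)) AND ((NOT 0 AND 1) OR NOT 0)) -> 1
  row 10 [01010]: (((1 OR 1) IMPLIES (NOT 1 XOR NOT 0)) AND ((NOT 0 AND 1) OR NOT 0)) -> 1
  row 11 [01011]: (((1 OR 1) IMPLIES (NOT 1 XOR NOT 0)) AND ((NOT 0 AND 1) OR NOT 0)) -> 1
  row 12 [01100]: (((0 OR 1) IMPLIES (NOT 1 XOR NOT 1)) AND ((NOT 0 AND 1) OR NOT 1)) -> 0
  row 13 [01101]: (((0 OR 1) IMPLIES (NOT 1 XOR NOT 1)) AND ((NOT 0 AND 1) OR NOT 1)) -> 0
  row 14 [01110]: (((1 OR 1) IMPLIES (NOT 1 XOR NOT 1)) AND ((NOT 0 AND 1) OR NOT 1)) -> 0
  row 15 [01111]: (((1 OR 1) IMPLIES (NOT 1 XOR NOT 1)) AND ((NOT 0 AND 1) OR NOT 1)) -> 0
  row 16 [10000]: (((0 OR 0) IMPLIES (NOT 0 XOR NOT 0)) AND ((NOT 1 AND 0) OR NOT 0)) -> 1
  row 17 [10001]: (((0 OR 0) IMPLIES (NOT 0 XOR NOT 0)) AND ((NOT 1 AND 0) OR NOT 0)) -> 1
  row 18 [10010]: (((1 OR 0) IMPLIES (NOT 0 XOR NOT 0)) AND ((NOT 1 AND 0) OR NOT 0)) -> 0
  row 19 [10011]: (((1 OR 0) IMPLIES (NOT 0 XOR NOT 0)) AND ((NOT 1 AND 0) OR NOT 0)) -> 0
  row 20 [10100]: (((0 OR 0) IMPLIES (NOT 0 XOR NOT 1)) AND ((NOT 1 AND 0) OR NOT 1)) -> 0
  row 21 [10101]: (((0 OR 0) IMPLIES (NOT 0 XOR NOT 1)) AND ((NOT 1 AND 0) OR NOT 1)) -> 0
  row 22 [10110]: (((1 OR 0) IMPLIES (NOT 0 XOR NOT 1)) AND ((NOT 1 AND 0) OR NOT 1)) -> 0
  row 23 [10111]: (((1 OR 0) IMPLIES (NOT 0 XOR NOT 1)) AND ((NOT 1 AND 0) OR NOT 1)) -> 0
  row 24 [11000]: (((0 OR 1) IMPLIES (NOT 1 XOR NOT 0)) AND ((NOT 1 AND 1) OR NOT 0)) -> 1
  row 25 [11001]: (((0 OR 1) IMPLIES (NOT 1 XOR NOT 0)) AND ((NOT 1 AND 1) OR NOT 0)) -> 1
  row 26 [11010]: (((1 OR 1) IMPLIES (NOT 1 XOR NOT 0)) AND ((NOT 1 AND 1) OR NOT 0)) -> 1
  row 27 [11011]: (((1 OR 1) IMPLIES (NOT 1 XOR NOT 0)) AND ((NOT 1 AND 1) OR NOT 0)) -> 1
  row 28 [11100]: (((0 OR 1) IMPLIES (NOT 1 XOR NOT 1)) AND ((NOT 1 AND 1) OR NOT 1)) -> 0
  row 29 [11101]: (((0 OR 1) IMPLIES (NOT 1 XOR NOT 1)) AND ((NOT 1 AND 1) OR NOT 1)) -> 0
  row 30 [11110]: (((1 OR 1) IMPLIES (NOT 1 XOR NOT 1)) AND ((NOT 1 AND 1) OR NOT 1)) -> 0
  row 31 [11111]: (((1 OR 1) IMPLIES (NOT 1 XOR NOT 1)) AND ((NOT 1 AND 1) OR NOT 1)) -> 0
Full result column, 4 rows per line (a,b,c fixed per line; d,e runs 00..11 left to right):
  rows 0-3 [a,b,c=000]: 1100  = hex C
  rows 4-7 [a,b,c=001]: 0000  = hex 0
  rows 8-11 [a,b,c=010]: 1111  = hex F
  rows 12-15 [a,b,c=011]: 0000  = hex 0
  rows 16-19 [a,b,c=100]: 1100  = hex C
  rows 20-23 [a,b,c=101]: 0000  = hex 0
  rows 24-27 [a,b,c=110]: 1111  = hex F
  rows 28-31 [a,b,c=111]: 0000  = hex 0
Output column (row 0 .. row 31) = 11000000111100001100000011110000
Output column grouped in 4s = 1100 0000 1111 0000 1100 0000 1111 0000 = 0xC0F0C0F0
Convert to decimal digit by digit (value = value*16 + digit):
  C -> 12
  12*16 + 0 = 192
  192*16 + 15 (F) = 3087
  3087*16 + 0 = 49392
  49392*16 + 12 (C) = 790284
  790284*16 + 0 = 12644544
  12644544*16 + 15 (F) = 202312719
  202312719*16 + 0 = 3237003504
Decimal = 3237003504

3237003504


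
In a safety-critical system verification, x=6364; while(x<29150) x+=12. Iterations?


Step 1: x goes from 6364 toward 29150 by 12; the body runs while x<29150, so iterations = ceil((bound-start)/step)
Step 2: Distance=22786
Step 3: ceil(22786/12)=1899

1899


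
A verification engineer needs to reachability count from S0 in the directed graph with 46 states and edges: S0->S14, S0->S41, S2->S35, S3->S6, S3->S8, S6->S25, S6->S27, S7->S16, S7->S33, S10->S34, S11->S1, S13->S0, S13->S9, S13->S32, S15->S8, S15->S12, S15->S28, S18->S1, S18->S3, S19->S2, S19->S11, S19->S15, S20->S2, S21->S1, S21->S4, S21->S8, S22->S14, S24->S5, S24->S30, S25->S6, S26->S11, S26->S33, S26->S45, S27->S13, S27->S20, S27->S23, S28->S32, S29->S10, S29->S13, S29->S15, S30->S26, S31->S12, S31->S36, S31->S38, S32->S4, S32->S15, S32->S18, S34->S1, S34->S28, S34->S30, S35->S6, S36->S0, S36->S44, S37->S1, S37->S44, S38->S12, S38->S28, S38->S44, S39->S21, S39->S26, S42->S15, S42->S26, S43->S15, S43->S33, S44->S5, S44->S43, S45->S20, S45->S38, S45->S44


BFS from S0:
  layer 0: {S0}
  layer 1: {S14, S41}
Reachable set: {S0, S14, S41}
Count = 3

3


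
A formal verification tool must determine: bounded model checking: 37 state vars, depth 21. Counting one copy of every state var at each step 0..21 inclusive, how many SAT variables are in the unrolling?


BMC unrolls to depth k, creating one copy of each state var for steps 0..k.
Step count = 21 + 1 = 22 (steps 0 through 21)
Vars per step = 37
Total = 37 * 22 = 814

814


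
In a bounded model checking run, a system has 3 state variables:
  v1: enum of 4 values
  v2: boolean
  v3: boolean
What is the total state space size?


State space = product of domain sizes of all variables.
Domain sizes:
  v1 (enum of 4 values): 4
  v2 (boolean): 2
  v3 (boolean): 2
Product = 4 * 2 * 2 = 16

16


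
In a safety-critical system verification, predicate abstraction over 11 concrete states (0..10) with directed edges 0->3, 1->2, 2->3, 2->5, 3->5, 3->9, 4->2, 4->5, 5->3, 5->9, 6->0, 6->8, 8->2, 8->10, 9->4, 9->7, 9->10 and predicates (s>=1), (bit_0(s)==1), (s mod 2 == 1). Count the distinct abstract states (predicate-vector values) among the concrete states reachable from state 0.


BFS from 0:
Concrete reachable: {0, 2, 3, 4, 5, 7, 9, 10}
Abstract via predicates (s>=1), (bit_0(s)==1), (s mod 2 == 1):
  (0,0,0) <- {0}
  (1,0,0) <- {2, 4, 10}
  (1,1,1) <- {3, 5, 7, 9}
Distinct abstract states = 3

3


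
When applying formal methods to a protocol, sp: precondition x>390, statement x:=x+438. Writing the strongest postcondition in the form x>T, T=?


Formula: sp(P, x:=E) = exists old_x. (x = E[old_x/x]) AND P[old_x/x] (old_x is the value of x before the assignment; eliminate old_x by solving x = E[old_x/x] for old_x)
Step 1: Precondition P: x>390, i.e. old_x > 390
Step 2: Assignment gives x = old_x + 438, so old_x = x - 438
Step 3: Substitute into P: x - 438 > 390
Step 4: Simplify: x > 390+438 = 828

828


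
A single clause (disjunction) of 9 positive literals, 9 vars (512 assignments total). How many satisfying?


Step 1: Total=2^9=512
Step 2: Unsat when all 9 false: 2^0=1
Step 3: Sat=512-1=511

511


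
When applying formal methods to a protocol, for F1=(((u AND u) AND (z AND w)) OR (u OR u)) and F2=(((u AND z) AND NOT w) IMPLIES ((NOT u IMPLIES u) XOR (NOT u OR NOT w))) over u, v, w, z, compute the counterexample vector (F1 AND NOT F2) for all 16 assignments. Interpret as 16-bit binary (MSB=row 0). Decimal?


F1 = (((u AND u) AND (z AND w)) OR (u OR u))
F2 = (((u AND z) AND NOT w) IMPLIES ((NOT u IMPLIES u) XOR (NOT u OR NOT w)))
Counterexample to F1=>F2 is where F1=1 and F2=0.
Evaluate each row (bits = u,v,w,z, MSB first):
  row 0 [0000]: F1=0 F2=1 -> F1&~F2 -> 0
  row 1 [0001]: F1=0 F2=1 -> F1&~F2 -> 0
  row 2 [0010]: F1=0 F2=1 -> F1&~F2 -> 0
  row 3 [0011]: F1=0 F2=1 -> F1&~F2 -> 0
  row 4 [0100]: F1=0 F2=1 -> F1&~F2 -> 0
  row 5 [0101]: F1=0 F2=1 -> F1&~F2 -> 0
  row 6 [0110]: F1=0 F2=1 -> F1&~F2 -> 0
  row 7 [0111]: F1=0 F2=1 -> F1&~F2 -> 0
  row 8 [1000]: F1=1 F2=1 -> F1&~F2 -> 0
  row 9 [1001]: F1=1 F2=0 -> F1&~F2 -> 1
  row 10 [1010]: F1=1 F2=1 -> F1&~F2 -> 0
  row 11 [1011]: F1=1 F2=1 -> F1&~F2 -> 0
  row 12 [1100]: F1=1 F2=1 -> F1&~F2 -> 0
  row 13 [1101]: F1=1 F2=0 -> F1&~F2 -> 1
  row 14 [1110]: F1=1 F2=1 -> F1&~F2 -> 0
  row 15 [1111]: F1=1 F2=1 -> F1&~F2 -> 0
Full result column, 4 rows per line (u,v fixed per line; w,z runs 00..11 left to right):
  rows 0-3 [u,v=00]: 0000  = hex 0
  rows 4-7 [u,v=01]: 0000  = hex 0
  rows 8-11 [u,v=10]: 0100  = hex 4
  rows 12-15 [u,v=11]: 0100  = hex 4
Counterexample vector (row 0 .. row 15) = 0000000001000100
Output column grouped in 4s = 0000 0000 0100 0100 = 0x0044
Convert to decimal digit by digit (value = value*16 + digit):
  0 -> 0
  0*16 + 0 = 0
  0*16 + 4 = 4
  4*16 + 4 = 68
Decimal = 68

68


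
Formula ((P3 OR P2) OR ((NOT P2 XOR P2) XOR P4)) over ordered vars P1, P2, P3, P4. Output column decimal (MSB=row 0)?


Formula: ((P3 OR P2) OR ((NOT P2 XOR P2) XOR P4)) over P1, P2, P3, P4 (16 rows)
Evaluate each row (bits = P1,P2,P3,P4, MSB first):
  row 0 [0000]: ((0 OR 0) OR ((NOT 0 XOR 0) XOR 0)) -> 1
  row 1 [0001]: ((0 OR 0) OR ((NOT 0 XOR 0) XOR 1)) -> 0
  row 2 [0010]: ((1 OR 0) OR ((NOT 0 XOR 0) XOR 0)) -> 1
  row 3 [0011]: ((1 OR 0) OR ((NOT 0 XOR 0) XOR 1)) -> 1
  row 4 [0100]: ((0 OR 1) OR ((NOT 1 XOR 1) XOR 0)) -> 1
  row 5 [0101]: ((0 OR 1) OR ((NOT 1 XOR 1) XOR 1)) -> 1
  row 6 [0110]: ((1 OR 1) OR ((NOT 1 XOR 1) XOR 0)) -> 1
  row 7 [0111]: ((1 OR 1) OR ((NOT 1 XOR 1) XOR 1)) -> 1
  row 8 [1000]: ((0 OR 0) OR ((NOT 0 XOR 0) XOR 0)) -> 1
  row 9 [1001]: ((0 OR 0) OR ((NOT 0 XOR 0) XOR 1)) -> 0
  row 10 [1010]: ((1 OR 0) OR ((NOT 0 XOR 0) XOR 0)) -> 1
  row 11 [1011]: ((1 OR 0) OR ((NOT 0 XOR 0) XOR 1)) -> 1
  row 12 [1100]: ((0 OR 1) OR ((NOT 1 XOR 1) XOR 0)) -> 1
  row 13 [1101]: ((0 OR 1) OR ((NOT 1 XOR 1) XOR 1)) -> 1
  row 14 [1110]: ((1 OR 1) OR ((NOT 1 XOR 1) XOR 0)) -> 1
  row 15 [1111]: ((1 OR 1) OR ((NOT 1 XOR 1) XOR 1)) -> 1
Full result column, 4 rows per line (P1,P2 fixed per line; P3,P4 runs 00..11 left to right):
  rows 0-3 [P1,P2=00]: 1011  = hex B
  rows 4-7 [P1,P2=01]: 1111  = hex F
  rows 8-11 [P1,P2=10]: 1011  = hex B
  rows 12-15 [P1,P2=11]: 1111  = hex F
Output column (row 0 .. row 15) = 1011111110111111
Output column grouped in 4s = 1011 1111 1011 1111 = 0xBFBF
Convert to decimal digit by digit (value = value*16 + digit):
  B -> 11
  11*16 + 15 (F) = 191
  191*16 + 11 (B) = 3067
  3067*16 + 15 (F) = 49087
Decimal = 49087

49087


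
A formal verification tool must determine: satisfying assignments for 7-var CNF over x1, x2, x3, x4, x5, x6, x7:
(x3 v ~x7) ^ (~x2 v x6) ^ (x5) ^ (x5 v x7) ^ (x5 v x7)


CNF with 5 clauses over 7 vars (128 assignments).
An assignment satisfies CNF iff every clause has >=1 true literal.
Check each row (bits = x1,x2,x3,x4,x5,x6,x7; clause T/F shown):
  row 0 [0000000]: clauses=TTFFF -> 0
  row 1 [0000001]: clauses=FTFTT -> 0
  row 2 [0000010]: clauses=TTFFF -> 0
  row 3 [0000011]: clauses=FTFTT -> 0
  row 4 [0000100]: clauses=TTTTT -> 1
  (every remaining row is evaluated the same way; all 128 results are listed next)
Full result column, 8 rows per line (x1,x2,x3,x4 fixed per line; x5,x6,x7 runs 000..111 left to right):
  rows 0-7 [x1,x2,x3,x4=0000]: 00001010  (ones: 2)
  rows 8-15 [x1,x2,x3,x4=0001]: 00001010  (ones: 2)
  rows 16-23 [x1,x2,x3,x4=0010]: 00001111  (ones: 4)
  rows 24-31 [x1,x2,x3,x4=0011]: 00001111  (ones: 4)
  rows 32-39 [x1,x2,x3,x4=0100]: 00000010  (ones: 1)
  rows 40-47 [x1,x2,x3,x4=0101]: 00000010  (ones: 1)
  rows 48-55 [x1,x2,x3,x4=0110]: 00000011  (ones: 2)
  rows 56-63 [x1,x2,x3,x4=0111]: 00000011  (ones: 2)
  rows 64-71 [x1,x2,x3,x4=1000]: 00001010  (ones: 2)
  rows 72-79 [x1,x2,x3,x4=1001]: 00001010  (ones: 2)
  rows 80-87 [x1,x2,x3,x4=1010]: 00001111  (ones: 4)
  rows 88-95 [x1,x2,x3,x4=1011]: 00001111  (ones: 4)
  rows 96-103 [x1,x2,x3,x4=1100]: 00000010  (ones: 1)
  rows 104-111 [x1,x2,x3,x4=1101]: 00000010  (ones: 1)
  rows 112-119 [x1,x2,x3,x4=1110]: 00000011  (ones: 2)
  rows 120-127 [x1,x2,x3,x4=1111]: 00000011  (ones: 2)
Satisfying assignments = 2+2+4+4+1+1+2+2+2+2+4+4+1+1+2+2 = 36

36


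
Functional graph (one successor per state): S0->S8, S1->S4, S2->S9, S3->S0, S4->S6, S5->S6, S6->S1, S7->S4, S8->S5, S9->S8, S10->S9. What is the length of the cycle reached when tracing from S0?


Trace from S0 until a state repeats:
  S0 -> S8 -> S5 -> S6 -> S1 -> S4 -> S6
S6 first seen at step 3, revisited at step 6.
Cycle length = 6 - 3 = 3

3


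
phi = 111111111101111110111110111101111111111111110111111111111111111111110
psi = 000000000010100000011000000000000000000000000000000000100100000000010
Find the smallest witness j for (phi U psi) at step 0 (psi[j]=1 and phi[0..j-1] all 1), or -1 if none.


(phi U psi) at 0: need smallest j with psi[j]=1 and phi[i]=1 for all i in [0,j).
Scan from step 0:
  step 0: phi=1, psi=0 -> continue
  step 1: phi=1, psi=0 -> continue
  step 2: phi=1, psi=0 -> continue
  step 3: phi=1, psi=0 -> continue
  step 10: psi=1 and phi held for [0,10) -> witness found
Witness step = 10

10


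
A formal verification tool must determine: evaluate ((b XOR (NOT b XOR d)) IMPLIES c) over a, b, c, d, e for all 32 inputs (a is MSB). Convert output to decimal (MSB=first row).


Formula: ((b XOR (NOT b XOR d)) IMPLIES c) over a, b, c, d, e (32 rows)
Evaluate each row (bits = a,b,c,d,e, MSB first):
  row 0 [00000]: ((0 XOR (NOT 0 XOR 0)) IMPLIES 0) -> 0
  row 1 [00001]: ((0 XOR (NOT 0 XOR 0)) IMPLIES 0) -> 0
  row 2 [00010]: ((0 XOR (NOT 0 XOR 1)) IMPLIES 0) -> 1
  row 3 [00011]: ((0 XOR (NOT 0 XOR 1)) IMPLIES 0) -> 1
  row 4 [00100]: ((0 XOR (NOT 0 XOR 0)) IMPLIES 1) -> 1
  row 5 [00101]: ((0 XOR (NOT 0 XOR 0)) IMPLIES 1) -> 1
  row 6 [00110]: ((0 XOR (NOT 0 XOR 1)) IMPLIES 1) -> 1
  row 7 [00111]: ((0 XOR (NOT 0 XOR 1)) IMPLIES 1) -> 1
  row 8 [01000]: ((1 XOR (NOT 1 XOR 0)) IMPLIES 0) -> 0
  row 9 [01001]: ((1 XOR (NOT 1 XOR 0)) IMPLIES 0) -> 0
  row 10 [01010]: ((1 XOR (NOT 1 XOR 1)) IMPLIES 0) -> 1
  row 11 [01011]: ((1 XOR (NOT 1 XOR 1)) IMPLIES 0) -> 1
  row 12 [01100]: ((1 XOR (NOT 1 XOR 0)) IMPLIES 1) -> 1
  row 13 [01101]: ((1 XOR (NOT 1 XOR 0)) IMPLIES 1) -> 1
  row 14 [01110]: ((1 XOR (NOT 1 XOR 1)) IMPLIES 1) -> 1
  row 15 [01111]: ((1 XOR (NOT 1 XOR 1)) IMPLIES 1) -> 1
  row 16 [10000]: ((0 XOR (NOT 0 XOR 0)) IMPLIES 0) -> 0
  row 17 [10001]: ((0 XOR (NOT 0 XOR 0)) IMPLIES 0) -> 0
  row 18 [10010]: ((0 XOR (NOT 0 XOR 1)) IMPLIES 0) -> 1
  row 19 [10011]: ((0 XOR (NOT 0 XOR 1)) IMPLIES 0) -> 1
  row 20 [10100]: ((0 XOR (NOT 0 XOR 0)) IMPLIES 1) -> 1
  row 21 [10101]: ((0 XOR (NOT 0 XOR 0)) IMPLIES 1) -> 1
  row 22 [10110]: ((0 XOR (NOT 0 XOR 1)) IMPLIES 1) -> 1
  row 23 [10111]: ((0 XOR (NOT 0 XOR 1)) IMPLIES 1) -> 1
  row 24 [11000]: ((1 XOR (NOT 1 XOR 0)) IMPLIES 0) -> 0
  row 25 [11001]: ((1 XOR (NOT 1 XOR 0)) IMPLIES 0) -> 0
  row 26 [11010]: ((1 XOR (NOT 1 XOR 1)) IMPLIES 0) -> 1
  row 27 [11011]: ((1 XOR (NOT 1 XOR 1)) IMPLIES 0) -> 1
  row 28 [11100]: ((1 XOR (NOT 1 XOR 0)) IMPLIES 1) -> 1
  row 29 [11101]: ((1 XOR (NOT 1 XOR 0)) IMPLIES 1) -> 1
  row 30 [11110]: ((1 XOR (NOT 1 XOR 1)) IMPLIES 1) -> 1
  row 31 [11111]: ((1 XOR (NOT 1 XOR 1)) IMPLIES 1) -> 1
Full result column, 4 rows per line (a,b,c fixed per line; d,e runs 00..11 left to right):
  rows 0-3 [a,b,c=000]: 0011  = hex 3
  rows 4-7 [a,b,c=001]: 1111  = hex F
  rows 8-11 [a,b,c=010]: 0011  = hex 3
  rows 12-15 [a,b,c=011]: 1111  = hex F
  rows 16-19 [a,b,c=100]: 0011  = hex 3
  rows 20-23 [a,b,c=101]: 1111  = hex F
  rows 24-27 [a,b,c=110]: 0011  = hex 3
  rows 28-31 [a,b,c=111]: 1111  = hex F
Output column (row 0 .. row 31) = 00111111001111110011111100111111
Output column grouped in 4s = 0011 1111 0011 1111 0011 1111 0011 1111 = 0x3F3F3F3F
Convert to decimal digit by digit (value = value*16 + digit):
  3 -> 3
  3*16 + 15 (F) = 63
  63*16 + 3 = 1011
  1011*16 + 15 (F) = 16191
  16191*16 + 3 = 259059
  259059*16 + 15 (F) = 4144959
  4144959*16 + 3 = 66319347
  66319347*16 + 15 (F) = 1061109567
Decimal = 1061109567

1061109567


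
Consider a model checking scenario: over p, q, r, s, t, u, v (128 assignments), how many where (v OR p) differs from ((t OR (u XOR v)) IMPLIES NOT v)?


F1 = (v OR p)
F2 = ((t OR (u XOR v)) IMPLIES NOT v)
Evaluate both on each of 128 rows (bits = p,q,r,s,t,u,v):
  row 0 [0000000]: F1=0 F2=1 (differ) -> 1
  row 1 [0000001]: F1=1 F2=0 (differ) -> 1
  row 2 [0000010]: F1=0 F2=1 (differ) -> 1
  row 3 [0000011]: F1=1 F2=1 -> 0
  row 4 [0000100]: F1=0 F2=1 (differ) -> 1
  (every remaining row is evaluated the same way; all 128 results are listed next)
Full result column, 8 rows per line (p,q,r,s fixed per line; t,u,v runs 000..111 left to right):
  rows 0-7 [p,q,r,s=0000]: 11101111  (ones: 7)
  rows 8-15 [p,q,r,s=0001]: 11101111  (ones: 7)
  rows 16-23 [p,q,r,s=0010]: 11101111  (ones: 7)
  rows 24-31 [p,q,r,s=0011]: 11101111  (ones: 7)
  rows 32-39 [p,q,r,s=0100]: 11101111  (ones: 7)
  rows 40-47 [p,q,r,s=0101]: 11101111  (ones: 7)
  rows 48-55 [p,q,r,s=0110]: 11101111  (ones: 7)
  rows 56-63 [p,q,r,s=0111]: 11101111  (ones: 7)
  rows 64-71 [p,q,r,s=1000]: 01000101  (ones: 3)
  rows 72-79 [p,q,r,s=1001]: 01000101  (ones: 3)
  rows 80-87 [p,q,r,s=1010]: 01000101  (ones: 3)
  rows 88-95 [p,q,r,s=1011]: 01000101  (ones: 3)
  rows 96-103 [p,q,r,s=1100]: 01000101  (ones: 3)
  rows 104-111 [p,q,r,s=1101]: 01000101  (ones: 3)
  rows 112-119 [p,q,r,s=1110]: 01000101  (ones: 3)
  rows 120-127 [p,q,r,s=1111]: 01000101  (ones: 3)
Disagreements = 7+7+7+7+7+7+7+7+3+3+3+3+3+3+3+3 = 80

80


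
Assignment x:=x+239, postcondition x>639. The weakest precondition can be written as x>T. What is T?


Formula: wp(x:=E, P) = P[E/x] (substitute E for x in postcondition)
Step 1: Postcondition: x>639
Step 2: Substitute x+239 for x: x+239>639
Step 3: Solve for x: x > 639-239 = 400

400


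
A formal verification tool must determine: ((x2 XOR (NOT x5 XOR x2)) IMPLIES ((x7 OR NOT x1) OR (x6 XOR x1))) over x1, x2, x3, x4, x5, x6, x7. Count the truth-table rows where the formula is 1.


Formula: ((x2 XOR (NOT x5 XOR x2)) IMPLIES ((x7 OR NOT x1) OR (x6 XOR x1))) over 7 vars (128 rows)
Evaluate each row (x1, x2, x3, x4, x5, x6, x7 as bits, MSB first):
  row 0 [0000000]: ((0 XOR (NOT 0 XOR 0)) IMPLIES ((0 OR NOT 0) OR (0 XOR 0))) -> 1
  row 1 [0000001]: ((0 XOR (NOT 0 XOR 0)) IMPLIES ((1 OR NOT 0) OR (0 XOR 0))) -> 1
  row 2 [0000010]: ((0 XOR (NOT 0 XOR 0)) IMPLIES ((0 OR NOT 0) OR (1 XOR 0))) -> 1
  row 3 [0000011]: ((0 XOR (NOT 0 XOR 0)) IMPLIES ((1 OR NOT 0) OR (1 XOR 0))) -> 1
  row 4 [0000100]: ((0 XOR (NOT 1 XOR 0)) IMPLIES ((0 OR NOT 0) OR (0 XOR 0))) -> 1
  (every remaining row is evaluated the same way; all 128 results are listed next)
Full result column, 8 rows per line (x1,x2,x3,x4 fixed per line; x5,x6,x7 runs 000..111 left to right):
  rows 0-7 [x1,x2,x3,x4=0000]: 11111111  (ones: 8)
  rows 8-15 [x1,x2,x3,x4=0001]: 11111111  (ones: 8)
  rows 16-23 [x1,x2,x3,x4=0010]: 11111111  (ones: 8)
  rows 24-31 [x1,x2,x3,x4=0011]: 11111111  (ones: 8)
  rows 32-39 [x1,x2,x3,x4=0100]: 11111111  (ones: 8)
  rows 40-47 [x1,x2,x3,x4=0101]: 11111111  (ones: 8)
  rows 48-55 [x1,x2,x3,x4=0110]: 11111111  (ones: 8)
  rows 56-63 [x1,x2,x3,x4=0111]: 11111111  (ones: 8)
  rows 64-71 [x1,x2,x3,x4=1000]: 11011111  (ones: 7)
  rows 72-79 [x1,x2,x3,x4=1001]: 11011111  (ones: 7)
  rows 80-87 [x1,x2,x3,x4=1010]: 11011111  (ones: 7)
  rows 88-95 [x1,x2,x3,x4=1011]: 11011111  (ones: 7)
  rows 96-103 [x1,x2,x3,x4=1100]: 11011111  (ones: 7)
  rows 104-111 [x1,x2,x3,x4=1101]: 11011111  (ones: 7)
  rows 112-119 [x1,x2,x3,x4=1110]: 11011111  (ones: 7)
  rows 120-127 [x1,x2,x3,x4=1111]: 11011111  (ones: 7)
Count of 1-rows = 8+8+8+8+8+8+8+8+7+7+7+7+7+7+7+7 = 120

120


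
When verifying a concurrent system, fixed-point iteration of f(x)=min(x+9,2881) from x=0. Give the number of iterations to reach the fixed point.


Step 1: x=0, cap=2881, increment=9
Step 2: x grows by 9 each step until capped at 2881; fixed point is x=2881
Step 3: iterations = ceil(2881/9) = 321

321


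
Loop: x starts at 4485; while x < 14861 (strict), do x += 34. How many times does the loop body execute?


Step 1: x goes from 4485 toward 14861 by 34; the body runs while x<14861, so iterations = ceil((bound-start)/step)
Step 2: Distance=10376
Step 3: ceil(10376/34)=306

306


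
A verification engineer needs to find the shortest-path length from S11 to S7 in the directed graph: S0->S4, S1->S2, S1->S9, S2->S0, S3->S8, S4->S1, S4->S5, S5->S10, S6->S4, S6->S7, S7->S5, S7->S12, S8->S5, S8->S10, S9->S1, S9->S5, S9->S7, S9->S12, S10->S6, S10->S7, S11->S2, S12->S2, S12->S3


BFS layer-by-layer from S11:
  dist 0: {S11}
  dist 1: {S2}
  dist 2: {S0}
  dist 3: {S4}
  dist 4: {S1, S5}
  dist 5: {S9, S10}
  dist 6: {S6, S7, S12}
  -> S7 reached at distance 6
Shortest path length = 6

6


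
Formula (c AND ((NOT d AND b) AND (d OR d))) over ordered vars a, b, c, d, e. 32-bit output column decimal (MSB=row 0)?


Formula: (c AND ((NOT d AND b) AND (d OR d))) over a, b, c, d, e (32 rows)
Evaluate each row (bits = a,b,c,d,e, MSB first):
  row 0 [00000]: (0 AND ((NOT 0 AND 0) AND (0 OR 0))) -> 0
  row 1 [00001]: (0 AND ((NOT 0 AND 0) AND (0 OR 0))) -> 0
  row 2 [00010]: (0 AND ((NOT 1 AND 0) AND (1 OR 1))) -> 0
  row 3 [00011]: (0 AND ((NOT 1 AND 0) AND (1 OR 1))) -> 0
  row 4 [00100]: (1 AND ((NOT 0 AND 0) AND (0 OR 0))) -> 0
  row 5 [00101]: (1 AND ((NOT 0 AND 0) AND (0 OR 0))) -> 0
  row 6 [00110]: (1 AND ((NOT 1 AND 0) AND (1 OR 1))) -> 0
  row 7 [00111]: (1 AND ((NOT 1 AND 0) AND (1 OR 1))) -> 0
  row 8 [01000]: (0 AND ((NOT 0 AND 1) AND (0 OR 0))) -> 0
  row 9 [01001]: (0 AND ((NOT 0 AND 1) AND (0 OR 0))) -> 0
  row 10 [01010]: (0 AND ((NOT 1 AND 1) AND (1 OR 1))) -> 0
  row 11 [01011]: (0 AND ((NOT 1 AND 1) AND (1 OR 1))) -> 0
  row 12 [01100]: (1 AND ((NOT 0 AND 1) AND (0 OR 0))) -> 0
  row 13 [01101]: (1 AND ((NOT 0 AND 1) AND (0 OR 0))) -> 0
  row 14 [01110]: (1 AND ((NOT 1 AND 1) AND (1 OR 1))) -> 0
  row 15 [01111]: (1 AND ((NOT 1 AND 1) AND (1 OR 1))) -> 0
  row 16 [10000]: (0 AND ((NOT 0 AND 0) AND (0 OR 0))) -> 0
  row 17 [10001]: (0 AND ((NOT 0 AND 0) AND (0 OR 0))) -> 0
  row 18 [10010]: (0 AND ((NOT 1 AND 0) AND (1 OR 1))) -> 0
  row 19 [10011]: (0 AND ((NOT 1 AND 0) AND (1 OR 1))) -> 0
  row 20 [10100]: (1 AND ((NOT 0 AND 0) AND (0 OR 0))) -> 0
  row 21 [10101]: (1 AND ((NOT 0 AND 0) AND (0 OR 0))) -> 0
  row 22 [10110]: (1 AND ((NOT 1 AND 0) AND (1 OR 1))) -> 0
  row 23 [10111]: (1 AND ((NOT 1 AND 0) AND (1 OR 1))) -> 0
  row 24 [11000]: (0 AND ((NOT 0 AND 1) AND (0 OR 0))) -> 0
  row 25 [11001]: (0 AND ((NOT 0 AND 1) AND (0 OR 0))) -> 0
  row 26 [11010]: (0 AND ((NOT 1 AND 1) AND (1 OR 1))) -> 0
  row 27 [11011]: (0 AND ((NOT 1 AND 1) AND (1 OR 1))) -> 0
  row 28 [11100]: (1 AND ((NOT 0 AND 1) AND (0 OR 0))) -> 0
  row 29 [11101]: (1 AND ((NOT 0 AND 1) AND (0 OR 0))) -> 0
  row 30 [11110]: (1 AND ((NOT 1 AND 1) AND (1 OR 1))) -> 0
  row 31 [11111]: (1 AND ((NOT 1 AND 1) AND (1 OR 1))) -> 0
Full result column, 4 rows per line (a,b,c fixed per line; d,e runs 00..11 left to right):
  rows 0-3 [a,b,c=000]: 0000  = hex 0
  rows 4-7 [a,b,c=001]: 0000  = hex 0
  rows 8-11 [a,b,c=010]: 0000  = hex 0
  rows 12-15 [a,b,c=011]: 0000  = hex 0
  rows 16-19 [a,b,c=100]: 0000  = hex 0
  rows 20-23 [a,b,c=101]: 0000  = hex 0
  rows 24-27 [a,b,c=110]: 0000  = hex 0
  rows 28-31 [a,b,c=111]: 0000  = hex 0
Output column (row 0 .. row 31) = 00000000000000000000000000000000
Output column grouped in 4s = 0000 0000 0000 0000 0000 0000 0000 0000 = 0x00000000
Convert to decimal digit by digit (value = value*16 + digit):
  0 -> 0
  0*16 + 0 = 0
  0*16 + 0 = 0
  0*16 + 0 = 0
  0*16 + 0 = 0
  0*16 + 0 = 0
  0*16 + 0 = 0
  0*16 + 0 = 0
Decimal = 0

0


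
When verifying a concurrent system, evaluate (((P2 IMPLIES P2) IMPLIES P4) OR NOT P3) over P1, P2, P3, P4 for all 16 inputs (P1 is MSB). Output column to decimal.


Formula: (((P2 IMPLIES P2) IMPLIES P4) OR NOT P3) over P1, P2, P3, P4 (16 rows)
Evaluate each row (bits = P1,P2,P3,P4, MSB first):
  row 0 [0000]: (((0 IMPLIES 0) IMPLIES 0) OR NOT 0) -> 1
  row 1 [0001]: (((0 IMPLIES 0) IMPLIES 1) OR NOT 0) -> 1
  row 2 [0010]: (((0 IMPLIES 0) IMPLIES 0) OR NOT 1) -> 0
  row 3 [0011]: (((0 IMPLIES 0) IMPLIES 1) OR NOT 1) -> 1
  row 4 [0100]: (((1 IMPLIES 1) IMPLIES 0) OR NOT 0) -> 1
  row 5 [0101]: (((1 IMPLIES 1) IMPLIES 1) OR NOT 0) -> 1
  row 6 [0110]: (((1 IMPLIES 1) IMPLIES 0) OR NOT 1) -> 0
  row 7 [0111]: (((1 IMPLIES 1) IMPLIES 1) OR NOT 1) -> 1
  row 8 [1000]: (((0 IMPLIES 0) IMPLIES 0) OR NOT 0) -> 1
  row 9 [1001]: (((0 IMPLIES 0) IMPLIES 1) OR NOT 0) -> 1
  row 10 [1010]: (((0 IMPLIES 0) IMPLIES 0) OR NOT 1) -> 0
  row 11 [1011]: (((0 IMPLIES 0) IMPLIES 1) OR NOT 1) -> 1
  row 12 [1100]: (((1 IMPLIES 1) IMPLIES 0) OR NOT 0) -> 1
  row 13 [1101]: (((1 IMPLIES 1) IMPLIES 1) OR NOT 0) -> 1
  row 14 [1110]: (((1 IMPLIES 1) IMPLIES 0) OR NOT 1) -> 0
  row 15 [1111]: (((1 IMPLIES 1) IMPLIES 1) OR NOT 1) -> 1
Full result column, 4 rows per line (P1,P2 fixed per line; P3,P4 runs 00..11 left to right):
  rows 0-3 [P1,P2=00]: 1101  = hex D
  rows 4-7 [P1,P2=01]: 1101  = hex D
  rows 8-11 [P1,P2=10]: 1101  = hex D
  rows 12-15 [P1,P2=11]: 1101  = hex D
Output column (row 0 .. row 15) = 1101110111011101
Output column grouped in 4s = 1101 1101 1101 1101 = 0xDDDD
Convert to decimal digit by digit (value = value*16 + digit):
  D -> 13
  13*16 + 13 (D) = 221
  221*16 + 13 (D) = 3549
  3549*16 + 13 (D) = 56797
Decimal = 56797

56797


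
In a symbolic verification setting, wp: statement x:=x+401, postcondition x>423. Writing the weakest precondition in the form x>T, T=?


Formula: wp(x:=E, P) = P[E/x] (substitute E for x in postcondition)
Step 1: Postcondition: x>423
Step 2: Substitute x+401 for x: x+401>423
Step 3: Solve for x: x > 423-401 = 22

22


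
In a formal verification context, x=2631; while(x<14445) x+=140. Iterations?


Step 1: x goes from 2631 toward 14445 by 140; the body runs while x<14445, so iterations = ceil((bound-start)/step)
Step 2: Distance=11814
Step 3: ceil(11814/140)=85

85


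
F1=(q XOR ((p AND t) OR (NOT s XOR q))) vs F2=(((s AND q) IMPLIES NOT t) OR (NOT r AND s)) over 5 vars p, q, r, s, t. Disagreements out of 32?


F1 = (q XOR ((p AND t) OR (NOT s XOR q)))
F2 = (((s AND q) IMPLIES NOT t) OR (NOT r AND s))
Evaluate both on each of 32 rows (bits = p,q,r,s,t):
  row 0 [00000]: F1=1 F2=1 -> 0
  row 1 [00001]: F1=1 F2=1 -> 0
  row 2 [00010]: F1=0 F2=1 (differ) -> 1
  row 3 [00011]: F1=0 F2=1 (differ) -> 1
  row 4 [00100]: F1=1 F2=1 -> 0
  row 5 [00101]: F1=1 F2=1 -> 0
  row 6 [00110]: F1=0 F2=1 (differ) -> 1
  row 7 [00111]: F1=0 F2=1 (differ) -> 1
  row 8 [01000]: F1=1 F2=1 -> 0
  row 9 [01001]: F1=1 F2=1 -> 0
  row 10 [01010]: F1=0 F2=1 (differ) -> 1
  row 11 [01011]: F1=0 F2=1 (differ) -> 1
  row 12 [01100]: F1=1 F2=1 -> 0
  row 13 [01101]: F1=1 F2=1 -> 0
  row 14 [01110]: F1=0 F2=1 (differ) -> 1
  row 15 [01111]: F1=0 F2=0 -> 0
  row 16 [10000]: F1=1 F2=1 -> 0
  row 17 [10001]: F1=1 F2=1 -> 0
  row 18 [10010]: F1=0 F2=1 (differ) -> 1
  row 19 [10011]: F1=1 F2=1 -> 0
  row 20 [10100]: F1=1 F2=1 -> 0
  row 21 [10101]: F1=1 F2=1 -> 0
  row 22 [10110]: F1=0 F2=1 (differ) -> 1
  row 23 [10111]: F1=1 F2=1 -> 0
  row 24 [11000]: F1=1 F2=1 -> 0
  row 25 [11001]: F1=0 F2=1 (differ) -> 1
  row 26 [11010]: F1=0 F2=1 (differ) -> 1
  row 27 [11011]: F1=0 F2=1 (differ) -> 1
  row 28 [11100]: F1=1 F2=1 -> 0
  row 29 [11101]: F1=0 F2=1 (differ) -> 1
  row 30 [11110]: F1=0 F2=1 (differ) -> 1
  row 31 [11111]: F1=0 F2=0 -> 0
Full result column, 8 rows per line (p,q fixed per line; r,s,t runs 000..111 left to right):
  rows 0-7 [p,q=00]: 00110011  (ones: 4)
  rows 8-15 [p,q=01]: 00110010  (ones: 3)
  rows 16-23 [p,q=10]: 00100010  (ones: 2)
  rows 24-31 [p,q=11]: 01110110  (ones: 5)
Disagreements = 4+3+2+5 = 14

14


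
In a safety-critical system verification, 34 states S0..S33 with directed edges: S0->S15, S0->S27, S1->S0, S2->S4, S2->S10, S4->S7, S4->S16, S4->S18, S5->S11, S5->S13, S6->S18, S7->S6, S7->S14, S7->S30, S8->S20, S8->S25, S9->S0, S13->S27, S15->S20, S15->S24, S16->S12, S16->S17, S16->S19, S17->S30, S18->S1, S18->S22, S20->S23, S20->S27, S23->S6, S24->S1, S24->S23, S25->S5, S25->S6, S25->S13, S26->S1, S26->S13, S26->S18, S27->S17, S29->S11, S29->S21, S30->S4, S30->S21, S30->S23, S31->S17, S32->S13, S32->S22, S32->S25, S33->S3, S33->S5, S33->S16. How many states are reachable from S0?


BFS from S0:
  layer 0: {S0}
  layer 1: {S15, S27}
  layer 2: {S17, S20, S24}
  layer 3: {S1, S23, S30}
  layer 4: {S4, S6, S21}
  layer 5: {S7, S16, S18}
  layer 6: {S12, S14, S19, S22}
Reachable set: {S0, S1, S4, S6, S7, S12, S14, S15, S16, S17, S18, S19, S20, S21, S22, S23, S24, S27, S30}
Count = 19

19


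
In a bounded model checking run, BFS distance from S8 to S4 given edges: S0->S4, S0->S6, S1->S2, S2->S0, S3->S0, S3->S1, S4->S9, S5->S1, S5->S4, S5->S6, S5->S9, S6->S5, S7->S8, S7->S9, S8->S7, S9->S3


BFS layer-by-layer from S8:
  dist 0: {S8}
  dist 1: {S7}
  dist 2: {S9}
  dist 3: {S3}
  dist 4: {S0, S1}
  dist 5: {S2, S4, S6}
  -> S4 reached at distance 5
Shortest path length = 5

5


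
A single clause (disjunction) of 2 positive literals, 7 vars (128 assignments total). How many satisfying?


Step 1: Total=2^7=128
Step 2: Unsat when all 2 false: 2^5=32
Step 3: Sat=128-32=96

96


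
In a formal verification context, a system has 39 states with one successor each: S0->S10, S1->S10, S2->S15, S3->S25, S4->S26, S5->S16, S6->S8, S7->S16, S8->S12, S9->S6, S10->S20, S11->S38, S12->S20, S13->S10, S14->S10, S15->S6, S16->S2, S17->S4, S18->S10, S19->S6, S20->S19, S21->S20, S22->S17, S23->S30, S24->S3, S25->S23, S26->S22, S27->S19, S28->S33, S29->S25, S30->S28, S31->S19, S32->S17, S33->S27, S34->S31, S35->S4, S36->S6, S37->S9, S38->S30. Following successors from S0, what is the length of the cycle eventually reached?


Trace from S0 until a state repeats:
  S0 -> S10 -> S20 -> S19 -> S6 -> S8 -> S12 -> S20
S20 first seen at step 2, revisited at step 7.
Cycle length = 7 - 2 = 5

5


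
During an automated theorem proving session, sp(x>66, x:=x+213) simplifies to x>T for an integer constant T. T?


Formula: sp(P, x:=E) = exists old_x. (x = E[old_x/x]) AND P[old_x/x] (old_x is the value of x before the assignment; eliminate old_x by solving x = E[old_x/x] for old_x)
Step 1: Precondition P: x>66, i.e. old_x > 66
Step 2: Assignment gives x = old_x + 213, so old_x = x - 213
Step 3: Substitute into P: x - 213 > 66
Step 4: Simplify: x > 66+213 = 279

279


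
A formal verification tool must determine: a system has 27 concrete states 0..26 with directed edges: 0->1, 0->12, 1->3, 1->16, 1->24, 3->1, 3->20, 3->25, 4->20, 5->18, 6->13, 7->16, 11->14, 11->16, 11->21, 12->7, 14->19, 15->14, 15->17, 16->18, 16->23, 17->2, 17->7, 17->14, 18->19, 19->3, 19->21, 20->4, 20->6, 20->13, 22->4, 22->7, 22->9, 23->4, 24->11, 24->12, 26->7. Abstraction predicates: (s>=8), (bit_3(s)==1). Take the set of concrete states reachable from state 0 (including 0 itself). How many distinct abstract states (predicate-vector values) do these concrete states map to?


BFS from 0:
Concrete reachable: {0, 1, 3, 4, 6, 7, 11, 12, 13, 14, 16, 18, 19, 20, 21, 23, 24, 25}
Abstract via predicates (s>=8), (bit_3(s)==1):
  (0,0) <- {0, 1, 3, 4, 6, 7}
  (1,0) <- {16, 18, 19, 20, 21, 23}
  (1,1) <- {11, 12, 13, 14, 24, 25}
Distinct abstract states = 3

3


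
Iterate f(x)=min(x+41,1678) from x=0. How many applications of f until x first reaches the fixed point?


Step 1: x=0, cap=1678, increment=41
Step 2: x grows by 41 each step until capped at 1678; fixed point is x=1678
Step 3: iterations = ceil(1678/41) = 41

41


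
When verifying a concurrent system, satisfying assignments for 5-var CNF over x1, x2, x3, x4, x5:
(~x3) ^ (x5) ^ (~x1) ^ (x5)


CNF with 4 clauses over 5 vars (32 assignments).
An assignment satisfies CNF iff every clause has >=1 true literal.
Check each row (bits = x1,x2,x3,x4,x5; clause T/F shown):
  row 0 [00000]: clauses=TFTF -> 0
  row 1 [00001]: clauses=TTTT -> 1
  row 2 [00010]: clauses=TFTF -> 0
  row 3 [00011]: clauses=TTTT -> 1
  row 4 [00100]: clauses=FFTF -> 0
  row 5 [00101]: clauses=FTTT -> 0
  row 6 [00110]: clauses=FFTF -> 0
  row 7 [00111]: clauses=FTTT -> 0
  row 8 [01000]: clauses=TFTF -> 0
  row 9 [01001]: clauses=TTTT -> 1
  row 10 [01010]: clauses=TFTF -> 0
  row 11 [01011]: clauses=TTTT -> 1
  row 12 [01100]: clauses=FFTF -> 0
  row 13 [01101]: clauses=FTTT -> 0
  row 14 [01110]: clauses=FFTF -> 0
  row 15 [01111]: clauses=FTTT -> 0
  row 16 [10000]: clauses=TFFF -> 0
  row 17 [10001]: clauses=TTFT -> 0
  row 18 [10010]: clauses=TFFF -> 0
  row 19 [10011]: clauses=TTFT -> 0
  row 20 [10100]: clauses=FFFF -> 0
  row 21 [10101]: clauses=FTFT -> 0
  row 22 [10110]: clauses=FFFF -> 0
  row 23 [10111]: clauses=FTFT -> 0
  row 24 [11000]: clauses=TFFF -> 0
  row 25 [11001]: clauses=TTFT -> 0
  row 26 [11010]: clauses=TFFF -> 0
  row 27 [11011]: clauses=TTFT -> 0
  row 28 [11100]: clauses=FFFF -> 0
  row 29 [11101]: clauses=FTFT -> 0
  row 30 [11110]: clauses=FFFF -> 0
  row 31 [11111]: clauses=FTFT -> 0
Full result column, 8 rows per line (x1,x2 fixed per line; x3,x4,x5 runs 000..111 left to right):
  rows 0-7 [x1,x2=00]: 01010000  (ones: 2)
  rows 8-15 [x1,x2=01]: 01010000  (ones: 2)
  rows 16-23 [x1,x2=10]: 00000000  (ones: 0)
  rows 24-31 [x1,x2=11]: 00000000  (ones: 0)
Satisfying assignments = 2+2+0+0 = 4

4


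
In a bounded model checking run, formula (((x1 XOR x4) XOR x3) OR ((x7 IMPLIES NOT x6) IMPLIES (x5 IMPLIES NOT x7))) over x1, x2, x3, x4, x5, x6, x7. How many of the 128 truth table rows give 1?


Formula: (((x1 XOR x4) XOR x3) OR ((x7 IMPLIES NOT x6) IMPLIES (x5 IMPLIES NOT x7))) over 7 vars (128 rows)
Evaluate each row (x1, x2, x3, x4, x5, x6, x7 as bits, MSB first):
  row 0 [0000000]: (((0 XOR 0) XOR 0) OR ((0 IMPLIES NOT 0) IMPLIES (0 IMPLIES NOT 0))) -> 1
  row 1 [0000001]: (((0 XOR 0) XOR 0) OR ((1 IMPLIES NOT 0) IMPLIES (0 IMPLIES NOT 1))) -> 1
  row 2 [0000010]: (((0 XOR 0) XOR 0) OR ((0 IMPLIES NOT 1) IMPLIES (0 IMPLIES NOT 0))) -> 1
  row 3 [0000011]: (((0 XOR 0) XOR 0) OR ((1 IMPLIES NOT 1) IMPLIES (0 IMPLIES NOT 1))) -> 1
  row 4 [0000100]: (((0 XOR 0) XOR 0) OR ((0 IMPLIES NOT 0) IMPLIES (1 IMPLIES NOT 0))) -> 1
  (every remaining row is evaluated the same way; all 128 results are listed next)
Full result column, 8 rows per line (x1,x2,x3,x4 fixed per line; x5,x6,x7 runs 000..111 left to right):
  rows 0-7 [x1,x2,x3,x4=0000]: 11111011  (ones: 7)
  rows 8-15 [x1,x2,x3,x4=0001]: 11111111  (ones: 8)
  rows 16-23 [x1,x2,x3,x4=0010]: 11111111  (ones: 8)
  rows 24-31 [x1,x2,x3,x4=0011]: 11111011  (ones: 7)
  rows 32-39 [x1,x2,x3,x4=0100]: 11111011  (ones: 7)
  rows 40-47 [x1,x2,x3,x4=0101]: 11111111  (ones: 8)
  rows 48-55 [x1,x2,x3,x4=0110]: 11111111  (ones: 8)
  rows 56-63 [x1,x2,x3,x4=0111]: 11111011  (ones: 7)
  rows 64-71 [x1,x2,x3,x4=1000]: 11111111  (ones: 8)
  rows 72-79 [x1,x2,x3,x4=1001]: 11111011  (ones: 7)
  rows 80-87 [x1,x2,x3,x4=1010]: 11111011  (ones: 7)
  rows 88-95 [x1,x2,x3,x4=1011]: 11111111  (ones: 8)
  rows 96-103 [x1,x2,x3,x4=1100]: 11111111  (ones: 8)
  rows 104-111 [x1,x2,x3,x4=1101]: 11111011  (ones: 7)
  rows 112-119 [x1,x2,x3,x4=1110]: 11111011  (ones: 7)
  rows 120-127 [x1,x2,x3,x4=1111]: 11111111  (ones: 8)
Count of 1-rows = 7+8+8+7+7+8+8+7+8+7+7+8+8+7+7+8 = 120

120
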